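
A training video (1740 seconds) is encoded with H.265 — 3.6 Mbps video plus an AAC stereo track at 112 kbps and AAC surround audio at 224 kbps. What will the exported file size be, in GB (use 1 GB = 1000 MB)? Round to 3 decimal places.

0.856 GB

Audio total: 112 + 224 = 336 kbps = 0.336 Mbps.
Total bitrate: 3.6 + 0.336 = 3.936 Mbps.
Stream data: 3.936 Mbps × 1740 s = 6848.6 Mb.
6,849 Mb ÷ 8 = 856.1 MB → 0.8561 GB.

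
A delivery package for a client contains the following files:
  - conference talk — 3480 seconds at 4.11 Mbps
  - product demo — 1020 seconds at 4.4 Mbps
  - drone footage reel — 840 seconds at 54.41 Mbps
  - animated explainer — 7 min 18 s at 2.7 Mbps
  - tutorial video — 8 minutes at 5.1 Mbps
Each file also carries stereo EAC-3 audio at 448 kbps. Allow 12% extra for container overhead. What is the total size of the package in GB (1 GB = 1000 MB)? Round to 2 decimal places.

9.93 GB

Audio: 448 kbps = 0.448 Mbps.
conference talk: 4.558 Mbps × 3480 s × 1.12 = 17765.3 Mb
product demo: 4.848 Mbps × 1020 s × 1.12 = 5538.4 Mb
drone footage reel: 54.858 Mbps × 840 s × 1.12 = 51610.4 Mb
animated explainer: 3.148 Mbps × 438 s × 1.12 = 1544.3 Mb
tutorial video: 5.548 Mbps × 480 s × 1.12 = 2982.6 Mb
Total: 79440.9 Mb = 9930.1 MB.
= 9.930 GB.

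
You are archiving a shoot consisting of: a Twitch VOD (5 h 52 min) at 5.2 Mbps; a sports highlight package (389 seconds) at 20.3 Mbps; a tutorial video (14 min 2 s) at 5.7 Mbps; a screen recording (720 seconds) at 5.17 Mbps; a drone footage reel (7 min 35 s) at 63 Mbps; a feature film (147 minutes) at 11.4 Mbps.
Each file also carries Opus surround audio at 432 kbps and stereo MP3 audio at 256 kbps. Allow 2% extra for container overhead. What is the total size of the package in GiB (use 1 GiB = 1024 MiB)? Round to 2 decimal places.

Audio total: 432 + 256 = 688 kbps = 0.688 Mbps.
Twitch VOD: 5.888 Mbps × 21120 s × 1.02 = 126841.7 Mb
sports highlight package: 20.988 Mbps × 389 s × 1.02 = 8327.6 Mb
tutorial video: 6.388 Mbps × 842 s × 1.02 = 5486.3 Mb
screen recording: 5.858 Mbps × 720 s × 1.02 = 4302.1 Mb
drone footage reel: 63.688 Mbps × 455 s × 1.02 = 29557.6 Mb
feature film: 12.088 Mbps × 8820 s × 1.02 = 108748.5 Mb
Total: 283263.7 Mb = 35408.0 MB.
= 32.98 GiB.

32.98 GiB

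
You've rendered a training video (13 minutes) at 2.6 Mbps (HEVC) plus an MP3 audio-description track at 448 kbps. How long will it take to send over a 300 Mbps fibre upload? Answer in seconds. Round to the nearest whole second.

8 seconds

13 min = 780 s
Audio: 448 kbps = 0.448 Mbps.
Total bitrate: 3.048 Mbps.
File: 3.048 Mbps × 780 s = 2377.4 Mb.
At 300 Mbps: 2377.4 / 300 = 7.9 s ≈ 7.92 seconds.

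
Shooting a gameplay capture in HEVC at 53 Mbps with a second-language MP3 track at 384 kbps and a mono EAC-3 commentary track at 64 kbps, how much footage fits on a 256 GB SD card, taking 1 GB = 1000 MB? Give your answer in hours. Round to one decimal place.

Audio total: 384 + 64 = 448 kbps = 0.448 Mbps.
Total bitrate: 53 + 0.448 = 53.448 Mbps.
Capacity: 256 GB = 2,048,000 Mb.
Recording time: 2,048,000 / 53.448 = 38,318 s ≈ 10.6 hours.

10.6 hours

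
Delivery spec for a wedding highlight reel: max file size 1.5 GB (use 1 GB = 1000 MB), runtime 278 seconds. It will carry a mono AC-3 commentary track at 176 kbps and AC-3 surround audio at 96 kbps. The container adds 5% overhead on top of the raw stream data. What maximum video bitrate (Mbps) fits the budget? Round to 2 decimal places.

40.84 Mbps

Budget: 1.5 GB = 12000.0 Mb.
Stream payload after overhead: 12000.0 / 1.05 = 11428.6 Mb.
Total bitrate budget: 11428.6 Mb / 278 s = 41.110 Mbps.
Audio total: 176 + 96 = 272 kbps = 0.272 Mbps.
Video: 41.110 − 0.272 = 40.838 Mbps.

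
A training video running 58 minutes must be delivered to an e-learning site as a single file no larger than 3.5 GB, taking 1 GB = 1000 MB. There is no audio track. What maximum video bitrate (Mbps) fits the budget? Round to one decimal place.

Budget: 3.5 GB = 28000.0 Mb.
58 min = 3480 s
Total bitrate budget: 28000.0 Mb / 3480 s = 8.046 Mbps.

8.0 Mbps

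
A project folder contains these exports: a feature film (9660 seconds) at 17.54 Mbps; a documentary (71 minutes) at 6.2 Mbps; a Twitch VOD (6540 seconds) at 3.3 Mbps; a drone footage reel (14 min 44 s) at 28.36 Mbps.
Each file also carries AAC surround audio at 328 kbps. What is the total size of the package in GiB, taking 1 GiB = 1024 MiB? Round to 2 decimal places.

29.05 GiB

Audio: 328 kbps = 0.328 Mbps.
feature film: 17.868 Mbps × 9660 s = 172604.9 Mb
documentary: 6.528 Mbps × 4260 s = 27809.3 Mb
Twitch VOD: 3.628 Mbps × 6540 s = 23727.1 Mb
drone footage reel: 28.688 Mbps × 884 s = 25360.2 Mb
Total: 249501.5 Mb = 31187.7 MB.
= 29.05 GiB.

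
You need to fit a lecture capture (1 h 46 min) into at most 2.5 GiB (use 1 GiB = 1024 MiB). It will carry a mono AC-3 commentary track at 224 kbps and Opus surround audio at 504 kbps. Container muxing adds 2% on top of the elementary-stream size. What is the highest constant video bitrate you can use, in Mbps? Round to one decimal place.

2.6 Mbps

Budget: 2.5 GiB = 21474.8 Mb.
Stream payload after overhead: 21474.8 / 1.02 = 21053.8 Mb.
1 h 46 min = 106 min = 6360 s
Total bitrate budget: 21053.8 Mb / 6360 s = 3.310 Mbps.
Audio total: 224 + 504 = 728 kbps = 0.728 Mbps.
Video: 3.310 − 0.728 = 2.582 Mbps.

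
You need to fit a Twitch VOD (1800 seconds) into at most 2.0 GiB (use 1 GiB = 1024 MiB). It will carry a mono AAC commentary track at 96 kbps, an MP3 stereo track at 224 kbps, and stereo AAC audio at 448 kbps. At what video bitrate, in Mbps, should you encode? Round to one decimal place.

8.8 Mbps

Budget: 2.0 GiB = 17179.9 Mb.
Total bitrate budget: 17179.9 Mb / 1800 s = 9.544 Mbps.
Audio total: 96 + 224 + 448 = 768 kbps = 0.768 Mbps.
Video: 9.544 − 0.768 = 8.776 Mbps.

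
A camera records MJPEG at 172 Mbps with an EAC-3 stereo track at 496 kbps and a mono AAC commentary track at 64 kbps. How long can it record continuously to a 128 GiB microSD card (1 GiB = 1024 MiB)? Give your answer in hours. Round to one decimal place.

Audio total: 496 + 64 = 560 kbps = 0.560 Mbps.
Total bitrate: 172 + 0.560 = 172.560 Mbps.
Capacity: 128 GiB = 1,099,512 Mb.
Recording time: 1,099,512 / 172.560 = 6,372 s ≈ 1.77 hours.

1.8 hours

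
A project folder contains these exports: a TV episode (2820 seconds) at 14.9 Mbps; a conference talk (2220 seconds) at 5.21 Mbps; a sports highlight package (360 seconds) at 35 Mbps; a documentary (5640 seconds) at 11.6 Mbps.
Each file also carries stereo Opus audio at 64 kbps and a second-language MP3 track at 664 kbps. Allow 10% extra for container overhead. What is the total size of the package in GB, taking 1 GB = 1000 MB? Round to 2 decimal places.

19.20 GB

Audio total: 64 + 664 = 728 kbps = 0.728 Mbps.
TV episode: 15.628 Mbps × 2820 s × 1.10 = 48478.1 Mb
conference talk: 5.938 Mbps × 2220 s × 1.10 = 14500.6 Mb
sports highlight package: 35.728 Mbps × 360 s × 1.10 = 14148.3 Mb
documentary: 12.328 Mbps × 5640 s × 1.10 = 76482.9 Mb
Total: 153609.9 Mb = 19201.2 MB.
= 19.20 GB.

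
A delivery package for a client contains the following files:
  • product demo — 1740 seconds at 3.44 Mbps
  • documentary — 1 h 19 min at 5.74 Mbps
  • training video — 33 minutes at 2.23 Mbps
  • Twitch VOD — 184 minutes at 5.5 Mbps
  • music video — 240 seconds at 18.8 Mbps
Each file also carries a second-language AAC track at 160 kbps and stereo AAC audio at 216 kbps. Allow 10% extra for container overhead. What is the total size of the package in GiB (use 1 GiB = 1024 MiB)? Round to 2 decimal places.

Audio total: 160 + 216 = 376 kbps = 0.376 Mbps.
product demo: 3.816 Mbps × 1740 s × 1.10 = 7303.8 Mb
documentary: 6.116 Mbps × 4740 s × 1.10 = 31888.8 Mb
training video: 2.606 Mbps × 1980 s × 1.10 = 5675.9 Mb
Twitch VOD: 5.876 Mbps × 11040 s × 1.10 = 71358.1 Mb
music video: 19.176 Mbps × 240 s × 1.10 = 5062.5 Mb
Total: 121289.1 Mb = 15161.1 MB.
= 14.12 GiB.

14.12 GiB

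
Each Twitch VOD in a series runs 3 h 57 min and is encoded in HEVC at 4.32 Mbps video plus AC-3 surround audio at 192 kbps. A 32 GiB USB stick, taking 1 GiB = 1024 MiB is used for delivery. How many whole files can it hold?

3 h 57 min = 237 min = 14220 s
Audio: 192 kbps = 0.192 Mbps.
Total bitrate: 4.512 Mbps.
Per item: 4.512 Mbps × 14220 s = 64,161 Mb = 8,020 MB.
Capacity: 32 GiB = 274,878 Mb; 4.28 items → 4 complete.

4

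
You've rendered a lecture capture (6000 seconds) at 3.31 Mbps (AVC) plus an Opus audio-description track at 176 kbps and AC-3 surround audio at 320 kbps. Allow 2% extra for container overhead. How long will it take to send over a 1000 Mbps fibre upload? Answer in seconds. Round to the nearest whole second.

23 seconds

Audio total: 176 + 320 = 496 kbps = 0.496 Mbps.
Total bitrate: 3.806 Mbps.
File: 3.806 Mbps × 6000 s = 22836.0 Mb.
With 2% container overhead: ×1.02. → 23292.7 Mb.
At 1000 Mbps: 23292.7 / 1000 = 23.3 s ≈ 23.3 seconds.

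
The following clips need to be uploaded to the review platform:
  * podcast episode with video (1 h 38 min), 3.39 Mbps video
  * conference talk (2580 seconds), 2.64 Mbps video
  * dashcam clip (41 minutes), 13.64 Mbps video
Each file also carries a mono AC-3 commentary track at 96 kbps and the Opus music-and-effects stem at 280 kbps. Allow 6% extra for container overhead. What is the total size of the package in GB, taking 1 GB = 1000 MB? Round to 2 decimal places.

8.53 GB

Audio total: 96 + 280 = 376 kbps = 0.376 Mbps.
podcast episode with video: 3.766 Mbps × 5880 s × 1.06 = 23472.7 Mb
conference talk: 3.016 Mbps × 2580 s × 1.06 = 8248.2 Mb
dashcam clip: 14.016 Mbps × 2460 s × 1.06 = 36548.1 Mb
Total: 68269.0 Mb = 8533.6 MB.
= 8.534 GB.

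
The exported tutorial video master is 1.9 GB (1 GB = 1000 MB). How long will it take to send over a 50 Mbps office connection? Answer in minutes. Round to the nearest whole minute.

5 minutes

File: 1.9 GB = 15200.0 Mb.
At 50 Mbps: 15200.0 / 50 = 304.0 s ≈ 5.07 minutes.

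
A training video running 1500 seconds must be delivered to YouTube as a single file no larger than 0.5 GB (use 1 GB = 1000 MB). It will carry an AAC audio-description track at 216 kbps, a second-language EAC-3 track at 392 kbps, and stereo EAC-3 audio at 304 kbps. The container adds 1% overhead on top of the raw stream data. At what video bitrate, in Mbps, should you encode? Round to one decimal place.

1.7 Mbps

Budget: 0.5 GB = 4000.0 Mb.
Stream payload after overhead: 4000.0 / 1.01 = 3960.4 Mb.
Total bitrate budget: 3960.4 Mb / 1500 s = 2.640 Mbps.
Audio total: 216 + 392 + 304 = 912 kbps = 0.912 Mbps.
Video: 2.640 − 0.912 = 1.728 Mbps.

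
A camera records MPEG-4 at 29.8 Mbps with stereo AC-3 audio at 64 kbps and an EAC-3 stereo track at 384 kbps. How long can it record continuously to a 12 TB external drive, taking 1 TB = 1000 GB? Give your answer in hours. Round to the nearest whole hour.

Audio total: 64 + 384 = 448 kbps = 0.448 Mbps.
Total bitrate: 29.8 + 0.448 = 30.248 Mbps.
Capacity: 12 TB = 96,000,000 Mb.
Recording time: 96,000,000 / 30.248 = 3,173,764 s ≈ 882 hours.

882 hours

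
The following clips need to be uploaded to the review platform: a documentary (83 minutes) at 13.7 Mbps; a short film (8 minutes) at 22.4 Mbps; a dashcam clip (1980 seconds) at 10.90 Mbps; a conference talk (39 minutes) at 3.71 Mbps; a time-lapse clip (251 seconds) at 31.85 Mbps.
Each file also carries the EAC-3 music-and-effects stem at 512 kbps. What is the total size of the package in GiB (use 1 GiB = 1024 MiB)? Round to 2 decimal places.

Audio: 512 kbps = 0.512 Mbps.
documentary: 14.212 Mbps × 4980 s = 70775.8 Mb
short film: 22.912 Mbps × 480 s = 10997.8 Mb
dashcam clip: 11.412 Mbps × 1980 s = 22595.8 Mb
conference talk: 4.222 Mbps × 2340 s = 9879.5 Mb
time-lapse clip: 32.362 Mbps × 251 s = 8122.9 Mb
Total: 122371.6 Mb = 15296.5 MB.
= 14.25 GiB.

14.25 GiB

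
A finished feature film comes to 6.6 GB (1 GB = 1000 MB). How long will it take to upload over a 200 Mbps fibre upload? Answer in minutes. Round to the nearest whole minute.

4 minutes

File: 6.6 GB = 52800.0 Mb.
At 200 Mbps: 52800.0 / 200 = 264.0 s ≈ 4.4 minutes.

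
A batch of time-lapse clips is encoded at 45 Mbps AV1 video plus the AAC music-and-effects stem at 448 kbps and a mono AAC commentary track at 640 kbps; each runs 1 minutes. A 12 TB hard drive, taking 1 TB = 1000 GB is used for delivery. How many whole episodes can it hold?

Audio total: 448 + 640 = 1088 kbps = 1.088 Mbps.
Total bitrate: 46.088 Mbps.
Per item: 46.088 Mbps × 60 s = 2,765 Mb = 345.7 MB.
Capacity: 12 TB = 96,000,000 Mb; 34716.20 items → 34716 complete.

34716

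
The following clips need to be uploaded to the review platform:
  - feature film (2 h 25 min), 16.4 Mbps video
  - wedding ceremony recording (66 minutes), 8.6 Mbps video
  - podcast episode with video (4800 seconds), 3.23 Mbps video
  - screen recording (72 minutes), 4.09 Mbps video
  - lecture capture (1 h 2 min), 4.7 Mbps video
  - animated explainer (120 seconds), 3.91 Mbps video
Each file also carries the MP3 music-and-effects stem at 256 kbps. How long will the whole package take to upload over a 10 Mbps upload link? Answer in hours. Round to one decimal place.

Audio: 256 kbps = 0.256 Mbps.
feature film: 16.656 Mbps × 8700 s = 144907.2 Mb
wedding ceremony recording: 8.856 Mbps × 3960 s = 35069.8 Mb
podcast episode with video: 3.486 Mbps × 4800 s = 16732.8 Mb
screen recording: 4.346 Mbps × 4320 s = 18774.7 Mb
lecture capture: 4.956 Mbps × 3720 s = 18436.3 Mb
animated explainer: 4.166 Mbps × 120 s = 499.9 Mb
Total: 234420.7 Mb = 29302.6 MB.
At 10 Mbps: 234420.7 / 10 = 23442 s ≈ 6.51 hours.

6.5 hours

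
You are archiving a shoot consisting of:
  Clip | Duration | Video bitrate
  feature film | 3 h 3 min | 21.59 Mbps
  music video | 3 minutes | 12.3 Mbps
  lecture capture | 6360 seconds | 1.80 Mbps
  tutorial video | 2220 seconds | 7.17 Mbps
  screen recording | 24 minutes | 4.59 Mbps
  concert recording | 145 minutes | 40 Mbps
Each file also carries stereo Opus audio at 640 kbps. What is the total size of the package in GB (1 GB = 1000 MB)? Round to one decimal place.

Audio: 640 kbps = 0.640 Mbps.
feature film: 22.230 Mbps × 10980 s = 244085.4 Mb
music video: 12.940 Mbps × 180 s = 2329.2 Mb
lecture capture: 2.440 Mbps × 6360 s = 15518.4 Mb
tutorial video: 7.810 Mbps × 2220 s = 17338.2 Mb
screen recording: 5.230 Mbps × 1440 s = 7531.2 Mb
concert recording: 40.640 Mbps × 8700 s = 353568.0 Mb
Total: 640370.4 Mb = 80046.3 MB.
= 80.05 GB.

80.0 GB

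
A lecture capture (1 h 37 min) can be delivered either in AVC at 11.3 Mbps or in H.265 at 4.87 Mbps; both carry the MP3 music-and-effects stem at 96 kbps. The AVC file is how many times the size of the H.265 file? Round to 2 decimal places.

1 h 37 min = 97 min = 5820 s
Audio: 96 kbps = 0.096 Mbps.
AVC: 11.396 Mbps × 5820 s = 66324.7 Mb = 8.291 GB.
H.265: 4.966 Mbps × 5820 s = 28902.1 Mb = 3.613 GB.
Ratio: 8.291 / 3.613 = 2.295.

2.29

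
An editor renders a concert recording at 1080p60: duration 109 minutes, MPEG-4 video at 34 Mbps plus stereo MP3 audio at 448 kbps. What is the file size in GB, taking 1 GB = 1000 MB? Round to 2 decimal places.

28.16 GB

109 min = 6540 s
Audio: 448 kbps = 0.448 Mbps.
Total bitrate: 34 + 0.448 = 34.448 Mbps.
Stream data: 34.448 Mbps × 6540 s = 225289.9 Mb.
225,290 Mb ÷ 8 = 28,161 MB → 28.16 GB.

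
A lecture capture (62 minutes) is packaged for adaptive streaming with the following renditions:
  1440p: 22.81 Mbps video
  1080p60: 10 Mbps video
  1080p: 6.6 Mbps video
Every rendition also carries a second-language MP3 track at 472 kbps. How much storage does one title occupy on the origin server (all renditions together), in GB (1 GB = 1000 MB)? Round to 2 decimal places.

62 min = 3720 s
Audio: 472 kbps = 0.472 Mbps.
Sum of rendition bitrates: (22.81+0.472) + (10+0.472) + (6.6+0.472) = 40.826 Mbps.
× 3720 s = 151,873 Mb = 18,984 MB = 18.98 GB.

18.98 GB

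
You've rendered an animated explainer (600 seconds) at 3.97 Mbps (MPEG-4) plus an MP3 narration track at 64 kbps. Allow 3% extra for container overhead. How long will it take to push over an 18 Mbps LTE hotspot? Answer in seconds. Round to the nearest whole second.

Audio: 64 kbps = 0.064 Mbps.
Total bitrate: 4.034 Mbps.
File: 4.034 Mbps × 600 s = 2420.4 Mb.
With 3% container overhead: ×1.03. → 2493.0 Mb.
At 18 Mbps: 2493.0 / 18 = 138.5 s ≈ 139 seconds.

139 seconds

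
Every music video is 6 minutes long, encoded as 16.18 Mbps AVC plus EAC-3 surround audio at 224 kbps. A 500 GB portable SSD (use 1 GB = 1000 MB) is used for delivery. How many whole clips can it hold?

677

6 min = 360 s
Audio: 224 kbps = 0.224 Mbps.
Total bitrate: 16.404 Mbps.
Per item: 16.404 Mbps × 360 s = 5,905 Mb = 738.2 MB.
Capacity: 500 GB = 4,000,000 Mb; 677.34 items → 677 complete.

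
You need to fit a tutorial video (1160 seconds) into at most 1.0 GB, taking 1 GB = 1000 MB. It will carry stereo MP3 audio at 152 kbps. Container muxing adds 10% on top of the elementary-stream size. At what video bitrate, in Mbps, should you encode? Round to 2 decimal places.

Budget: 1.0 GB = 8000.0 Mb.
Stream payload after overhead: 8000.0 / 1.10 = 7272.7 Mb.
Total bitrate budget: 7272.7 Mb / 1160 s = 6.270 Mbps.
Audio: 152 kbps = 0.152 Mbps.
Video: 6.270 − 0.152 = 6.118 Mbps.

6.12 Mbps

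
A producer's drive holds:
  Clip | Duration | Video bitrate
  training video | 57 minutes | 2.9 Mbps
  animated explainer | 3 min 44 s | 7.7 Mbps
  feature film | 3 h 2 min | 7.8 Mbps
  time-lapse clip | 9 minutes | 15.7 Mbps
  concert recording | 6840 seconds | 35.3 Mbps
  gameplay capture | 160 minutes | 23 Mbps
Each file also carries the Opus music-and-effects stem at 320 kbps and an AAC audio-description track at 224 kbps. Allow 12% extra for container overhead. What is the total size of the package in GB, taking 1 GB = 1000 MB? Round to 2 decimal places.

81.86 GB

Audio total: 320 + 224 = 544 kbps = 0.544 Mbps.
training video: 3.444 Mbps × 3420 s × 1.12 = 13191.9 Mb
animated explainer: 8.244 Mbps × 224 s × 1.12 = 2068.3 Mb
feature film: 8.344 Mbps × 10920 s × 1.12 = 102050.5 Mb
time-lapse clip: 16.244 Mbps × 540 s × 1.12 = 9824.4 Mb
concert recording: 35.844 Mbps × 6840 s × 1.12 = 274593.7 Mb
gameplay capture: 23.544 Mbps × 9600 s × 1.12 = 253145.1 Mb
Total: 654873.8 Mb = 81859.2 MB.
= 81.86 GB.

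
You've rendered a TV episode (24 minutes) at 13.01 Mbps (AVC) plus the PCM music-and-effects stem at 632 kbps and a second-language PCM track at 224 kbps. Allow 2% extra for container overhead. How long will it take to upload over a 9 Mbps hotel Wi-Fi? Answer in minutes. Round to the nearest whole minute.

38 minutes

24 min = 1440 s
Audio total: 632 + 224 = 856 kbps = 0.856 Mbps.
Total bitrate: 13.866 Mbps.
File: 13.866 Mbps × 1440 s = 19967.0 Mb.
With 2% container overhead: ×1.02. → 20366.4 Mb.
At 9 Mbps: 20366.4 / 9 = 2262.9 s ≈ 37.7 minutes.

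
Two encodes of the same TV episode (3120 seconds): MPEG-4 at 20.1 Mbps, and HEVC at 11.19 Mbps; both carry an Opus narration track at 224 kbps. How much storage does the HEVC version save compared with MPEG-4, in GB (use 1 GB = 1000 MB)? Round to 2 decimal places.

3.47 GB

Audio: 224 kbps = 0.224 Mbps.
MPEG-4: 20.324 Mbps × 3120 s = 63410.9 Mb = 7.926 GB.
HEVC: 11.414 Mbps × 3120 s = 35611.7 Mb = 4.451 GB.
Saving: 7.926 − 4.451 = 3.475 GB.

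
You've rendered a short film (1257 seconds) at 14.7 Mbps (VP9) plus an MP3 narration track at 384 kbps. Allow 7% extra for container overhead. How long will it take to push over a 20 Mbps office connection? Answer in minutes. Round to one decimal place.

16.9 minutes

Audio: 384 kbps = 0.384 Mbps.
Total bitrate: 15.084 Mbps.
File: 15.084 Mbps × 1257 s = 18960.6 Mb.
With 7% container overhead: ×1.07. → 20287.8 Mb.
At 20 Mbps: 20287.8 / 20 = 1014.4 s ≈ 16.9 minutes.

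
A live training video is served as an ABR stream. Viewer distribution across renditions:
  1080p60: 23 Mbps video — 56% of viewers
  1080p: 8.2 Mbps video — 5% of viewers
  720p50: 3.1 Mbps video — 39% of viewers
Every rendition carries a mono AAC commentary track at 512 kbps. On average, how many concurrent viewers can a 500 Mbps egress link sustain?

Audio: 512 kbps = 0.512 Mbps.
Average per-viewer bitrate: 0.56×23.512 + 0.05×8.712 + 0.39×3.612 = 15.011 Mbps.
500 Mbps = 500.0 Mbps; 500.0 / 15.011 = 33.31 → 33.

33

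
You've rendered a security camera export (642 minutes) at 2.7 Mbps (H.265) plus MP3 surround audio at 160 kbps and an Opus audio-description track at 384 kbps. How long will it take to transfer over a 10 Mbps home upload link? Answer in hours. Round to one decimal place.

3.5 hours

642 min = 38520 s
Audio total: 160 + 384 = 544 kbps = 0.544 Mbps.
Total bitrate: 3.244 Mbps.
File: 3.244 Mbps × 38520 s = 124958.9 Mb.
At 10 Mbps: 124958.9 / 10 = 12495.9 s ≈ 3.47 hours.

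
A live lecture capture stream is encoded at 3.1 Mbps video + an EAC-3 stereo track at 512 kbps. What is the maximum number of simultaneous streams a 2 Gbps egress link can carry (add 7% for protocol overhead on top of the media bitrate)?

517

Audio: 512 kbps = 0.512 Mbps.
Per-viewer media rate: 3.612 Mbps.
On the wire with 7% overhead: 3.865 Mbps.
2 Gbps = 2,000 Mbps; 2,000 / 3.865 = 517.49 → 517 viewers.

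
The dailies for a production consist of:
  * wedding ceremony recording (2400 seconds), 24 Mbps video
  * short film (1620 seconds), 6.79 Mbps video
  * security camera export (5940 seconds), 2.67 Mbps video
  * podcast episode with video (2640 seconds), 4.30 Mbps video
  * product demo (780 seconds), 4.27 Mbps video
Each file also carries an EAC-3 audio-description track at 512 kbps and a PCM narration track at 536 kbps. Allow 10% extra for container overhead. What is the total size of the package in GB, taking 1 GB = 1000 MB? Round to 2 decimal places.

Audio total: 512 + 536 = 1048 kbps = 1.048 Mbps.
wedding ceremony recording: 25.048 Mbps × 2400 s × 1.10 = 66126.7 Mb
short film: 7.838 Mbps × 1620 s × 1.10 = 13967.3 Mb
security camera export: 3.718 Mbps × 5940 s × 1.10 = 24293.4 Mb
podcast episode with video: 5.348 Mbps × 2640 s × 1.10 = 15530.6 Mb
product demo: 5.318 Mbps × 780 s × 1.10 = 4562.8 Mb
Total: 124480.9 Mb = 15560.1 MB.
= 15.56 GB.

15.56 GB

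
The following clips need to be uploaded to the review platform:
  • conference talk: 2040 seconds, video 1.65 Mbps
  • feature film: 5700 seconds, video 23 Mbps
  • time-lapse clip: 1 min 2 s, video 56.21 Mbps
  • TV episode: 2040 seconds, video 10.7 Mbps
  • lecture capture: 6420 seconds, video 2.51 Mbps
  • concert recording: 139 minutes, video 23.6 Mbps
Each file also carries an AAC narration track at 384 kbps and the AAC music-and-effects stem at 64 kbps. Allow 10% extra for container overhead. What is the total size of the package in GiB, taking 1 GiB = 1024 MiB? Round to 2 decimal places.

49.14 GiB

Audio total: 384 + 64 = 448 kbps = 0.448 Mbps.
conference talk: 2.098 Mbps × 2040 s × 1.10 = 4707.9 Mb
feature film: 23.448 Mbps × 5700 s × 1.10 = 147019.0 Mb
time-lapse clip: 56.658 Mbps × 62 s × 1.10 = 3864.1 Mb
TV episode: 11.148 Mbps × 2040 s × 1.10 = 25016.1 Mb
lecture capture: 2.958 Mbps × 6420 s × 1.10 = 20889.4 Mb
concert recording: 24.048 Mbps × 8340 s × 1.10 = 220616.4 Mb
Total: 422112.8 Mb = 52764.1 MB.
= 49.14 GiB.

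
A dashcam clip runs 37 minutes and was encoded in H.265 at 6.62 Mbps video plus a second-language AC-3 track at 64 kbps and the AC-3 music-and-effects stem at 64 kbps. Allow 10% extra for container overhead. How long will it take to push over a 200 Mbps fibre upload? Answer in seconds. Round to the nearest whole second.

37 min = 2220 s
Audio total: 64 + 64 = 128 kbps = 0.128 Mbps.
Total bitrate: 6.748 Mbps.
File: 6.748 Mbps × 2220 s = 14980.6 Mb.
With 10% container overhead: ×1.10. → 16478.6 Mb.
At 200 Mbps: 16478.6 / 200 = 82.4 s ≈ 82.4 seconds.

82 seconds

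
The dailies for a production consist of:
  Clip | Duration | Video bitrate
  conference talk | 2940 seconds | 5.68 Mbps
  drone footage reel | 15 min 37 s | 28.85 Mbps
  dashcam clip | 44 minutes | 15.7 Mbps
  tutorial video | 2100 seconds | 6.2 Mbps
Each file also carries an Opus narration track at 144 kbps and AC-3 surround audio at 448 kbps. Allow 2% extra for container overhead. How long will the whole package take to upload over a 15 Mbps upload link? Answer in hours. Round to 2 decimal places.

Audio total: 144 + 448 = 592 kbps = 0.592 Mbps.
conference talk: 6.272 Mbps × 2940 s × 1.02 = 18808.5 Mb
drone footage reel: 29.442 Mbps × 937 s × 1.02 = 28138.9 Mb
dashcam clip: 16.292 Mbps × 2640 s × 1.02 = 43871.1 Mb
tutorial video: 6.792 Mbps × 2100 s × 1.02 = 14548.5 Mb
Total: 105366.9 Mb = 13170.9 MB.
At 15 Mbps: 105366.9 / 15 = 7024 s ≈ 1.95 hours.

1.95 hours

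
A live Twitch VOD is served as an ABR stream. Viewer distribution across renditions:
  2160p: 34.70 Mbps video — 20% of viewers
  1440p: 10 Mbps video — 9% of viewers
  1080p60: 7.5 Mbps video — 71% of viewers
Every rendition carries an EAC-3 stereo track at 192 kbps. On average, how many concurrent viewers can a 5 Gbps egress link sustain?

374

Audio: 192 kbps = 0.192 Mbps.
Average per-viewer bitrate: 0.20×34.892 + 0.09×10.192 + 0.71×7.692 = 13.357 Mbps.
5 Gbps = 5,000 Mbps; 5,000 / 13.357 = 374.34 → 374.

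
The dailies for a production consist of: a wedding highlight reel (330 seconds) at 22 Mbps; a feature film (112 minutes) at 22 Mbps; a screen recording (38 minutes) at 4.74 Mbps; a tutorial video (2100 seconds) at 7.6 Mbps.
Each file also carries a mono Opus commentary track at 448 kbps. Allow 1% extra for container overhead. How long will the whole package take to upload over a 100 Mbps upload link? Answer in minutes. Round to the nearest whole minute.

Audio: 448 kbps = 0.448 Mbps.
wedding highlight reel: 22.448 Mbps × 330 s × 1.01 = 7481.9 Mb
feature film: 22.448 Mbps × 6720 s × 1.01 = 152359.1 Mb
screen recording: 5.188 Mbps × 2280 s × 1.01 = 11946.9 Mb
tutorial video: 8.048 Mbps × 2100 s × 1.01 = 17069.8 Mb
Total: 188857.7 Mb = 23607.2 MB.
At 100 Mbps: 188857.7 / 100 = 1889 s ≈ 31.5 minutes.

31 minutes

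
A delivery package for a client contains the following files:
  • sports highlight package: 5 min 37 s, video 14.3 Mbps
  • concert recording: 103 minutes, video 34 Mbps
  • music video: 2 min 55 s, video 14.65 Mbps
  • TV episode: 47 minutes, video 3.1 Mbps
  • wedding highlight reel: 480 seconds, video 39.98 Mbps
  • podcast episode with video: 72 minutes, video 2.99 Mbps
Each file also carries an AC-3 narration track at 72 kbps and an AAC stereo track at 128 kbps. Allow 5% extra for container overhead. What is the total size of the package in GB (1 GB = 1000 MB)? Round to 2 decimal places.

Audio total: 72 + 128 = 200 kbps = 0.200 Mbps.
sports highlight package: 14.500 Mbps × 337 s × 1.05 = 5130.8 Mb
concert recording: 34.200 Mbps × 6180 s × 1.05 = 221923.8 Mb
music video: 14.850 Mbps × 175 s × 1.05 = 2728.7 Mb
TV episode: 3.300 Mbps × 2820 s × 1.05 = 9771.3 Mb
wedding highlight reel: 40.180 Mbps × 480 s × 1.05 = 20250.7 Mb
podcast episode with video: 3.190 Mbps × 4320 s × 1.05 = 14469.8 Mb
Total: 274275.2 Mb = 34284.4 MB.
= 34.28 GB.

34.28 GB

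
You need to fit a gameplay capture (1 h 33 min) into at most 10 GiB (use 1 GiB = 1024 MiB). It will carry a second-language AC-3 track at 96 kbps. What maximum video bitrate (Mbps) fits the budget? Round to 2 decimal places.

15.30 Mbps

Budget: 10 GiB = 85899.3 Mb.
1 h 33 min = 93 min = 5580 s
Total bitrate budget: 85899.3 Mb / 5580 s = 15.394 Mbps.
Audio: 96 kbps = 0.096 Mbps.
Video: 15.394 − 0.096 = 15.298 Mbps.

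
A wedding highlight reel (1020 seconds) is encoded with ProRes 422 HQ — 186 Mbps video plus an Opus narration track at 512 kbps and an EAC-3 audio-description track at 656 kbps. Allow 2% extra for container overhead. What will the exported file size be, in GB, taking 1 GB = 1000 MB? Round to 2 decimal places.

Audio total: 512 + 656 = 1168 kbps = 1.168 Mbps.
Total bitrate: 186 + 1.168 = 187.168 Mbps.
Stream data: 187.168 Mbps × 1020 s = 190911.4 Mb.
With 2% container overhead: ×1.02.
194,730 Mb ÷ 8 = 24,341 MB → 24.34 GB.

24.34 GB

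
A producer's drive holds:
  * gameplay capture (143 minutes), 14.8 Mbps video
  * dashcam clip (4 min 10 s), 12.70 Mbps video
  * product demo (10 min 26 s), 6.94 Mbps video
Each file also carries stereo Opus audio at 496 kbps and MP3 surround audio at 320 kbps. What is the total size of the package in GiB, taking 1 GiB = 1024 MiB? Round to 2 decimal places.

Audio total: 496 + 320 = 816 kbps = 0.816 Mbps.
gameplay capture: 15.616 Mbps × 8580 s = 133985.3 Mb
dashcam clip: 13.516 Mbps × 250 s = 3379.0 Mb
product demo: 7.756 Mbps × 626 s = 4855.3 Mb
Total: 142219.5 Mb = 17777.4 MB.
= 16.56 GiB.

16.56 GiB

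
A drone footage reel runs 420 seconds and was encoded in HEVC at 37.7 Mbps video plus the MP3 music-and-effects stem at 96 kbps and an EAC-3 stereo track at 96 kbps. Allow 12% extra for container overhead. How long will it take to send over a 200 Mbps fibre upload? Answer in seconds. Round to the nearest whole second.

Audio total: 96 + 96 = 192 kbps = 0.192 Mbps.
Total bitrate: 37.892 Mbps.
File: 37.892 Mbps × 420 s = 15914.6 Mb.
With 12% container overhead: ×1.12. → 17824.4 Mb.
At 200 Mbps: 17824.4 / 200 = 89.1 s ≈ 89.1 seconds.

89 seconds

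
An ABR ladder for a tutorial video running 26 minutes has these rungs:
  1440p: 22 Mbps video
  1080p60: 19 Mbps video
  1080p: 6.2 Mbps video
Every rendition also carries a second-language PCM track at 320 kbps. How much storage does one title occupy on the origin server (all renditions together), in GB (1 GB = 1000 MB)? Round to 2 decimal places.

9.39 GB

26 min = 1560 s
Audio: 320 kbps = 0.320 Mbps.
Sum of rendition bitrates: (22+0.320) + (19+0.320) + (6.2+0.320) = 48.160 Mbps.
× 1560 s = 75,130 Mb = 9,391 MB = 9.391 GB.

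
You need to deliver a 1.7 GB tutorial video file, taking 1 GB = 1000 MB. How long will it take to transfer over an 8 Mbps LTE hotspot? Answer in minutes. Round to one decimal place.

28.3 minutes

File: 1.7 GB = 13600.0 Mb.
At 8 Mbps: 13600.0 / 8 = 1700.0 s ≈ 28.3 minutes.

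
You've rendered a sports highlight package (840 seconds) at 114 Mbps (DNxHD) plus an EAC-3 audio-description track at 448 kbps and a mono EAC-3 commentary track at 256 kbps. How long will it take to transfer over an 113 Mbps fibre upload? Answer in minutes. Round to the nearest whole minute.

14 minutes

Audio total: 448 + 256 = 704 kbps = 0.704 Mbps.
Total bitrate: 114.704 Mbps.
File: 114.704 Mbps × 840 s = 96351.4 Mb.
At 113 Mbps: 96351.4 / 113 = 852.7 s ≈ 14.2 minutes.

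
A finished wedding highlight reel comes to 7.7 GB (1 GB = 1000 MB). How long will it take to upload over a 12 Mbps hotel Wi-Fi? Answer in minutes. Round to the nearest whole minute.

File: 7.7 GB = 61600.0 Mb.
At 12 Mbps: 61600.0 / 12 = 5133.3 s ≈ 85.6 minutes.

86 minutes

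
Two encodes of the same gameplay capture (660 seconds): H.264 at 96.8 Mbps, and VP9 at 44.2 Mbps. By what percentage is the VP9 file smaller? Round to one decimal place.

54.3%

H.264: 96.800 Mbps × 660 s = 63888.0 Mb = 7.986 GB.
VP9: 44.200 Mbps × 660 s = 29172.0 Mb = 3.647 GB.
Reduction: (1 − 3.647/7.986) × 100 = 54.34%.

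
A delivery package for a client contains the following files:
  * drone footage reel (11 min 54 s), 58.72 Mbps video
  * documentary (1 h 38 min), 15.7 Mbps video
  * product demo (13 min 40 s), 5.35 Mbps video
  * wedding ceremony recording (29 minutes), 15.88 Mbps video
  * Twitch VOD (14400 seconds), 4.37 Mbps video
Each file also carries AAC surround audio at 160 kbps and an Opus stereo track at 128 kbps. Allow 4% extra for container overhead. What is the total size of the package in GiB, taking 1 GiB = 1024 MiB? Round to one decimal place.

28.6 GiB

Audio total: 160 + 128 = 288 kbps = 0.288 Mbps.
drone footage reel: 59.008 Mbps × 714 s × 1.04 = 43817.0 Mb
documentary: 15.988 Mbps × 5880 s × 1.04 = 97769.8 Mb
product demo: 5.638 Mbps × 820 s × 1.04 = 4808.1 Mb
wedding ceremony recording: 16.168 Mbps × 1740 s × 1.04 = 29257.6 Mb
Twitch VOD: 4.658 Mbps × 14400 s × 1.04 = 69758.2 Mb
Total: 245410.7 Mb = 30676.3 MB.
= 28.57 GiB.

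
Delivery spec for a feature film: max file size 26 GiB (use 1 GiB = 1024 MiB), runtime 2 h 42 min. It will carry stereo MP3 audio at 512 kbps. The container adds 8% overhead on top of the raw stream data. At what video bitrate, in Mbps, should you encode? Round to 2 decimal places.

Budget: 26 GiB = 223338.3 Mb.
Stream payload after overhead: 223338.3 / 1.08 = 206794.7 Mb.
2 h 42 min = 162 min = 9720 s
Total bitrate budget: 206794.7 Mb / 9720 s = 21.275 Mbps.
Audio: 512 kbps = 0.512 Mbps.
Video: 21.275 − 0.512 = 20.763 Mbps.

20.76 Mbps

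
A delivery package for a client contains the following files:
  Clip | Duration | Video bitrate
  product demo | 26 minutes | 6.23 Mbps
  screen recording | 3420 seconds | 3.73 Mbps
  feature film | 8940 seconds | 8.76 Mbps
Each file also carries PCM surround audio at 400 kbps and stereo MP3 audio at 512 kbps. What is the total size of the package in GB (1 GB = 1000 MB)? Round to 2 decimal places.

14.19 GB

Audio total: 400 + 512 = 912 kbps = 0.912 Mbps.
product demo: 7.142 Mbps × 1560 s = 11141.5 Mb
screen recording: 4.642 Mbps × 3420 s = 15875.6 Mb
feature film: 9.672 Mbps × 8940 s = 86467.7 Mb
Total: 113484.8 Mb = 14185.6 MB.
= 14.19 GB.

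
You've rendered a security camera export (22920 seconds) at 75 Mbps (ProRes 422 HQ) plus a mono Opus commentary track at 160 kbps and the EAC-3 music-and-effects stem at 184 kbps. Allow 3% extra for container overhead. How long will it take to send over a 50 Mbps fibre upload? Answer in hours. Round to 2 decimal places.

Audio total: 160 + 184 = 344 kbps = 0.344 Mbps.
Total bitrate: 75.344 Mbps.
File: 75.344 Mbps × 22920 s = 1726884.5 Mb.
With 3% container overhead: ×1.03. → 1778691.0 Mb.
At 50 Mbps: 1778691.0 / 50 = 35573.8 s ≈ 9.88 hours.

9.88 hours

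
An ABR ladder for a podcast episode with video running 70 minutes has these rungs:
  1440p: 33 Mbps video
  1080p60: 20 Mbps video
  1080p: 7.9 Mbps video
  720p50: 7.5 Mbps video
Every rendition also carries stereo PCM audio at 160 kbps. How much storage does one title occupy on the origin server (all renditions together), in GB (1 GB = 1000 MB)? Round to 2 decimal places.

36.25 GB

70 min = 4200 s
Audio: 160 kbps = 0.160 Mbps.
Sum of rendition bitrates: (33+0.160) + (20+0.160) + (7.9+0.160) + (7.5+0.160) = 69.040 Mbps.
× 4200 s = 289,968 Mb = 36,246 MB = 36.25 GB.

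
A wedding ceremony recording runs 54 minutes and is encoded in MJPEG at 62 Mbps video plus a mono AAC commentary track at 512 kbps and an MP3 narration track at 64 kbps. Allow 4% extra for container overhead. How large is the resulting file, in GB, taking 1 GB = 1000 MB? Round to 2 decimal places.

54 min = 3240 s
Audio total: 512 + 64 = 576 kbps = 0.576 Mbps.
Total bitrate: 62 + 0.576 = 62.576 Mbps.
Stream data: 62.576 Mbps × 3240 s = 202746.2 Mb.
With 4% container overhead: ×1.04.
210,856 Mb ÷ 8 = 26,357 MB → 26.36 GB.

26.36 GB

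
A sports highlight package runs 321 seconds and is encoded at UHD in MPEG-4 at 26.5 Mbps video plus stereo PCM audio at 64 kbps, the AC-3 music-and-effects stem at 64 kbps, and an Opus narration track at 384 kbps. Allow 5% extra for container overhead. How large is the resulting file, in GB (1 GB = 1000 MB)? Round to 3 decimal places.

1.138 GB

Audio total: 64 + 64 + 384 = 512 kbps = 0.512 Mbps.
Total bitrate: 26.5 + 0.512 = 27.012 Mbps.
Stream data: 27.012 Mbps × 321 s = 8670.9 Mb.
With 5% container overhead: ×1.05.
9,104 Mb ÷ 8 = 1,138 MB → 1.138 GB.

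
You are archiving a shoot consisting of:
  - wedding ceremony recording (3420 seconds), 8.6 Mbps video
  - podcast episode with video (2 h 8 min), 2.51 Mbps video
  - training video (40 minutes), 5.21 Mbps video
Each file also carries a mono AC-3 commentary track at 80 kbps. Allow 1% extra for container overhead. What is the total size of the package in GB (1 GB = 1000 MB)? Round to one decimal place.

Audio: 80 kbps = 0.080 Mbps.
wedding ceremony recording: 8.680 Mbps × 3420 s × 1.01 = 29982.5 Mb
podcast episode with video: 2.590 Mbps × 7680 s × 1.01 = 20090.1 Mb
training video: 5.290 Mbps × 2400 s × 1.01 = 12823.0 Mb
Total: 62895.5 Mb = 7861.9 MB.
= 7.862 GB.

7.9 GB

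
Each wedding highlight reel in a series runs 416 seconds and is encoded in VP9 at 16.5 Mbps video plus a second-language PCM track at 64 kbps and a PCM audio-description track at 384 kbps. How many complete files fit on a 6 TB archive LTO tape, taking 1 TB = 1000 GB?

6808

Audio total: 64 + 384 = 448 kbps = 0.448 Mbps.
Total bitrate: 16.948 Mbps.
Per item: 16.948 Mbps × 416 s = 7,050 Mb = 881.3 MB.
Capacity: 6 TB = 48,000,000 Mb; 6808.16 items → 6808 complete.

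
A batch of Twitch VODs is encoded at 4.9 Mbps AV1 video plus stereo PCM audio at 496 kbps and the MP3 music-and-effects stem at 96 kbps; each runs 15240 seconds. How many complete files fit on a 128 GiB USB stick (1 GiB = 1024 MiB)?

13

Audio total: 496 + 96 = 592 kbps = 0.592 Mbps.
Total bitrate: 5.492 Mbps.
Per item: 5.492 Mbps × 15240 s = 83,698 Mb = 10,462 MB.
Capacity: 128 GiB = 1,099,512 Mb; 13.14 items → 13 complete.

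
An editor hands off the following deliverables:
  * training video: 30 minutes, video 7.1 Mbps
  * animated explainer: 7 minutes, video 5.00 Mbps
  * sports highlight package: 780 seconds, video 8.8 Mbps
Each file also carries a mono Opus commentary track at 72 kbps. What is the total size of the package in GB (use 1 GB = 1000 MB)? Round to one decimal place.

2.7 GB

Audio: 72 kbps = 0.072 Mbps.
training video: 7.172 Mbps × 1800 s = 12909.6 Mb
animated explainer: 5.072 Mbps × 420 s = 2130.2 Mb
sports highlight package: 8.872 Mbps × 780 s = 6920.2 Mb
Total: 21960.0 Mb = 2745.0 MB.
= 2.745 GB.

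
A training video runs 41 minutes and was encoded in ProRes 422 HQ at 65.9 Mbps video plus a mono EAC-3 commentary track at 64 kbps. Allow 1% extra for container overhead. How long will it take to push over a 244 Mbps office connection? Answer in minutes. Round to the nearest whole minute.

41 min = 2460 s
Audio: 64 kbps = 0.064 Mbps.
Total bitrate: 65.964 Mbps.
File: 65.964 Mbps × 2460 s = 162271.4 Mb.
With 1% container overhead: ×1.01. → 163894.2 Mb.
At 244 Mbps: 163894.2 / 244 = 671.7 s ≈ 11.2 minutes.

11 minutes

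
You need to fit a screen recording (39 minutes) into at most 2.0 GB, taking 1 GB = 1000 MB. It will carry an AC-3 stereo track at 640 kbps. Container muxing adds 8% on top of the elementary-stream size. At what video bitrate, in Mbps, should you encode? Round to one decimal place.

Budget: 2.0 GB = 16000.0 Mb.
Stream payload after overhead: 16000.0 / 1.08 = 14814.8 Mb.
39 min = 2340 s
Total bitrate budget: 14814.8 Mb / 2340 s = 6.331 Mbps.
Audio: 640 kbps = 0.640 Mbps.
Video: 6.331 − 0.640 = 5.691 Mbps.

5.7 Mbps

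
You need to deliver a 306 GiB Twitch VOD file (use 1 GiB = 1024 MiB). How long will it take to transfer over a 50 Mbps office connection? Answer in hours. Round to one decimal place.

File: 306 GiB = 2628520.0 Mb.
At 50 Mbps: 2628520.0 / 50 = 52570.4 s ≈ 14.6 hours.

14.6 hours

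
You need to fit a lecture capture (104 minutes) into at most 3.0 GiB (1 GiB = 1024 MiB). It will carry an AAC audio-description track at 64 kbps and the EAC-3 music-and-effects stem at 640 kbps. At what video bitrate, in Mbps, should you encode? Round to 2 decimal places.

3.43 Mbps

Budget: 3.0 GiB = 25769.8 Mb.
104 min = 6240 s
Total bitrate budget: 25769.8 Mb / 6240 s = 4.130 Mbps.
Audio total: 64 + 640 = 704 kbps = 0.704 Mbps.
Video: 4.130 − 0.704 = 3.426 Mbps.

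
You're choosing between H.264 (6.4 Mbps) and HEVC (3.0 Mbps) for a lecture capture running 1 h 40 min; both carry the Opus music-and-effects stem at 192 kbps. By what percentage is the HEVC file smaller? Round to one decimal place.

51.6%

1 h 40 min = 100 min = 6000 s
Audio: 192 kbps = 0.192 Mbps.
H.264: 6.592 Mbps × 6000 s = 39552.0 Mb = 4.604 GiB.
HEVC: 3.192 Mbps × 6000 s = 19152.0 Mb = 2.230 GiB.
Reduction: (1 − 2.230/4.604) × 100 = 51.58%.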